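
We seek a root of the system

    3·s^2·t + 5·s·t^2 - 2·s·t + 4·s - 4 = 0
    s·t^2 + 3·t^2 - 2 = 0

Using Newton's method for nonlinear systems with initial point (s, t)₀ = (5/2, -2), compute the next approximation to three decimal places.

At (5/2, -2): F = (28.500, 20.000).
Jacobian J = [[6·s·t + 5·t^2 - 2·t + 4, 3·s^2 + 10·s·t - 2·s], [t^2, 2·s·t + 6·t]].
At the point, J = [[-2.000, -36.250], [4.000, -22.000]] (det J = 189.000).
Solving J·Δ = −F gives Δ = (-0.519, 0.815).
Then the next iterate is (s, t)₁ = (1.981, -1.185).

(1.981, -1.185)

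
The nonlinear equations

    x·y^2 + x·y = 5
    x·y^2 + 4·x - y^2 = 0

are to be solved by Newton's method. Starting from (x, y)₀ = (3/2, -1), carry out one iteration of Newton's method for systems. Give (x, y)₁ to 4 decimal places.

(-0.4667, -4.3333)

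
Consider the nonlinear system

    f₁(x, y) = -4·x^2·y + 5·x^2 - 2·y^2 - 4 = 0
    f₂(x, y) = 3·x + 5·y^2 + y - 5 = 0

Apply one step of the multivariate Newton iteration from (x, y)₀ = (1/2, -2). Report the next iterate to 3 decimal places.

At (1/2, -2): F = (-8.750, 14.500).
Jacobian J = [[-8·x·y + 10·x, -4·x^2 - 4·y], [3, 10·y + 1]].
At the point, J = [[13.000, 7.000], [3.000, -19.000]] (det J = -268.000).
Solving J·Δ = −F gives Δ = (0.242, 0.801).
Then the next iterate is (x, y)₁ = (0.742, -1.199).

(0.742, -1.199)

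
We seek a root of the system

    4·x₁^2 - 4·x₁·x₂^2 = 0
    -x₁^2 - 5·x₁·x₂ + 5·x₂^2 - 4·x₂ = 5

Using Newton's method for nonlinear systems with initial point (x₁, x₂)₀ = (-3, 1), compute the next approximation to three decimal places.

(-1.431, 0.830)

At (-3, 1): F = (48.000, 2.000).
Jacobian J = [[8·x₁ - 4·x₂^2, -8·x₁·x₂], [-2·x₁ - 5·x₂, -5·x₁ + 10·x₂ - 4]].
At the point, J = [[-28.000, 24.000], [1.000, 21.000]] (det J = -612.000).
Solving J·Δ = −F gives Δ = (1.569, -0.170).
Then the next iterate is (x₁, x₂)₁ = (-1.431, 0.830).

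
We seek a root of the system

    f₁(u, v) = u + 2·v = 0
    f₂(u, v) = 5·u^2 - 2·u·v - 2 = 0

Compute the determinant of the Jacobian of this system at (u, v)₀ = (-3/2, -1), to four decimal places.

29.0000

J = [[1, 2], [10·u - 2·v, -2·u]].
At the point, J = [[1.0000, 2.0000], [-13.0000, 3.0000]].
det J = 29.0000.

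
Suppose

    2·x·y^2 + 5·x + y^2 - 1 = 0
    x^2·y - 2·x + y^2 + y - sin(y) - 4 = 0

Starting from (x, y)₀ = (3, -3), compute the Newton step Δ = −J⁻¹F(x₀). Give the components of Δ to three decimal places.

(-1.257, 1.145)

At (3, -3): F = (77.000, -30.85888).
Jacobian J = [[2·y^2 + 5, 4·x·y + 2·y], [2·x·y - 2, x^2 + 2·y - cos(y) + 1]].
At the point, J = [[23.000, -42.000], [-20.000, 4.98999]] (det J = -725.23017).
Solving J·Δ = −F gives Δ = (-1.257, 1.145).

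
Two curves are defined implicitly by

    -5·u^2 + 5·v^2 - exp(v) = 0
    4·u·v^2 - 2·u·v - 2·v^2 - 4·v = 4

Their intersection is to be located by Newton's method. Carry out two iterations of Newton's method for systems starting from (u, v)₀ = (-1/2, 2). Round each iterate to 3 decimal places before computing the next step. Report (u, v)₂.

(3.531, 0.423)

At (-1/2, 2): F = (11.36094, -26.000).
Jacobian J = [[-10·u, 10·v - exp(v)], [4·v^2 - 2·v, 8·u·v - 2·u - 4·v - 4]].
At the point, J = [[5.000, 12.61094], [12.000, -19.000]] (det J = -246.33133).
Solving J·Δ = −F gives Δ = (0.455, -1.081).
Then the next iterate is (u, v)₁ = (-0.045, 0.919).
Round to (-0.045, 0.919) and repeat: F = (1.70590, -9.43443), J = [[0.450, 6.68322], [1.54024, -7.91684]].
Δ = (3.576, -0.496), so (u, v)₂ = (3.531, 0.423).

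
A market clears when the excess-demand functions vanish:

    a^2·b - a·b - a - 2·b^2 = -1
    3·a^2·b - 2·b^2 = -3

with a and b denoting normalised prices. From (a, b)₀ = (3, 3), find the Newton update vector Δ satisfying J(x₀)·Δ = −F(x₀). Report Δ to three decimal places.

At (3, 3): F = (-2.000, 66.000).
Jacobian J = [[2·a·b - b - 1, a^2 - a - 4·b], [6·a·b, 3·a^2 - 4·b]].
At the point, J = [[14.000, -6.000], [54.000, 15.000]] (det J = 534.000).
Solving J·Δ = −F gives Δ = (-0.685, -1.933).

(-0.685, -1.933)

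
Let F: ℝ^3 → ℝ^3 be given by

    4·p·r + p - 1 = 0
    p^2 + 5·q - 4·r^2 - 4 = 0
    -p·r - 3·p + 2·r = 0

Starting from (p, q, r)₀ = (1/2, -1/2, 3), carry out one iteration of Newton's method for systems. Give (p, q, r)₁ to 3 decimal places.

At (1/2, -1/2, 3): F = (5.500, -42.250, 3.000).
Jacobian J = [[4·r + 1, 0, 4·p], [2·p, 5, -8·r], [-r - 3, 0, -p + 2]].
At the point, J = [[13.000, 0.000, 2.000], [1.000, 5.000, -24.000], [-6.000, 0.000, 1.500]] (det J = 157.500).
Solving J·Δ = −F gives Δ = (-0.071, -2.507, -2.286).
Then the next iterate is (p, q, r)₁ = (0.429, -3.007, 0.714).

(0.429, -3.007, 0.714)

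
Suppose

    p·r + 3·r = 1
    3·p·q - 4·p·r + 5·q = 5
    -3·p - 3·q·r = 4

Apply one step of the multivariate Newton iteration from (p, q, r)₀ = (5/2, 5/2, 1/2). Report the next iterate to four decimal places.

(-3.9114, 3.8327, 0.7647)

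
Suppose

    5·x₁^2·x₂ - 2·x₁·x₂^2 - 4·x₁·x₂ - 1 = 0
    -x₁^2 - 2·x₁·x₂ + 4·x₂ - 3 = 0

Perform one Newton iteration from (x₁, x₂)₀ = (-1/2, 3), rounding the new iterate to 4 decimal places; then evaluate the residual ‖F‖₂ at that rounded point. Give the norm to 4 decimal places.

At (-1/2, 3): F = (17.7500, 11.7500).
Jacobian J = [[10·x₁·x₂ - 2·x₂^2 - 4·x₂, 5·x₁^2 - 4·x₁·x₂ - 4·x₁], [-2·x₁ - 2·x₂, -2·x₁ + 4]].
At the point, J = [[-45.0000, 9.2500], [-5.0000, 5.0000]] (det J = -178.7500).
Solving J·Δ = −F gives Δ = (-0.1115, -2.4615).
Then the next iterate is (x₁, x₂)₁ = (-0.6115, 0.5385).
Re-evaluating at (-0.6115, 0.5385): F = (1.678632, -0.561347), so ‖F‖₂ = 1.7700.

1.7700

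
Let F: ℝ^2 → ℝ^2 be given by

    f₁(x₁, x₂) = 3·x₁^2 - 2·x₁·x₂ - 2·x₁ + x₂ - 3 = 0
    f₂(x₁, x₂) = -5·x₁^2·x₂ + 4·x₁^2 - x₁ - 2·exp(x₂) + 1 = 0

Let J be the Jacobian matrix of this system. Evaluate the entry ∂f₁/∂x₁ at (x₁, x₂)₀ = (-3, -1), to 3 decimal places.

∂f₁/∂x₁ = 6·x₁ - 2·x₂ - 2.
At (-3, -1) this is -18.000.

-18.000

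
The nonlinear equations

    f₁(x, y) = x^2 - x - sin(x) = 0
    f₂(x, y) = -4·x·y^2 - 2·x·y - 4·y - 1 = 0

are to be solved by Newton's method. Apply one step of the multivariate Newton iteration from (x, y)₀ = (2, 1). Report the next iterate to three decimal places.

At (2, 1): F = (1.09070, -17.000).
Jacobian J = [[2·x - cos(x) - 1, 0], [-4·y^2 - 2·y, -8·x·y - 2·x - 4]].
At the point, J = [[3.41615, 0.000], [-6.000, -24.000]] (det J = -81.98752).
Solving J·Δ = −F gives Δ = (-0.319, -0.629).
Then the next iterate is (x, y)₁ = (1.681, 0.371).

(1.681, 0.371)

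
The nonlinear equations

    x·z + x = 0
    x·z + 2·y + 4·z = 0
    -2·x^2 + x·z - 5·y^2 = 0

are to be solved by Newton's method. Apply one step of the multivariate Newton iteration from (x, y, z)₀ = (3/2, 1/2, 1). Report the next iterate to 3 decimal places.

(0.690, 0.184, 0.080)

At (3/2, 1/2, 1): F = (3.000, 6.500, -4.250).
Jacobian J = [[z + 1, 0, x], [z, 2, x + 4], [-4·x + z, -10·y, x]].
At the point, J = [[2.000, 0.000, 1.500], [1.000, 2.000, 5.500], [-5.000, -5.000, 1.500]] (det J = 68.500).
Solving J·Δ = −F gives Δ = (-0.810, -0.316, -0.920).
Then the next iterate is (x, y, z)₁ = (0.690, 0.184, 0.080).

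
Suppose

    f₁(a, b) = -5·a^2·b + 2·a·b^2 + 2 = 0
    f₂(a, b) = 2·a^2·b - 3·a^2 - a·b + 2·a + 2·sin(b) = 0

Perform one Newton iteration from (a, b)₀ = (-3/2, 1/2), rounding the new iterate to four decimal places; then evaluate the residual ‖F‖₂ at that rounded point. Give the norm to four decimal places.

At (-3/2, 1/2): F = (-4.3750, -5.791149).
Jacobian J = [[-10·a·b + 2·b^2, -5·a^2 + 4·a·b], [4·a·b - 6·a - b + 2, 2·a^2 - a + 2·cos(b)]].
At the point, J = [[8.0000, -14.2500], [7.5000, 7.755165]] (det J = 168.916321).
Solving J·Δ = −F gives Δ = (0.6894, 0.0800).
Then the next iterate is (a, b)₁ = (-0.8106, 0.5800).
Re-evaluating at (-0.8106, 0.5800): F = (-0.450882, -1.264017), so ‖F‖₂ = 1.3420.

1.3420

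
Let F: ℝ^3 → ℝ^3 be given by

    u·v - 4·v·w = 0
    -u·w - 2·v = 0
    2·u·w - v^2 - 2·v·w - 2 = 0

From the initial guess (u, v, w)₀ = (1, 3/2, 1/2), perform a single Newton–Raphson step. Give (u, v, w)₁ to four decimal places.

(0.0098, 0.1324, 0.2304)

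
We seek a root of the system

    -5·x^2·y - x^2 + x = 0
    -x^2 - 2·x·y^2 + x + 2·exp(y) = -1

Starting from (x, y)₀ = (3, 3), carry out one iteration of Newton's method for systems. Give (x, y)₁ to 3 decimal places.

(1.997, 1.984)

At (3, 3): F = (-141.000, -18.82893).
Jacobian J = [[-10·x·y - 2·x + 1, -5·x^2], [-2·x - 2·y^2 + 1, -4·x·y + 2·exp(y)]].
At the point, J = [[-95.000, -45.000], [-23.000, 4.17107]] (det J = -1431.25202).
Solving J·Δ = −F gives Δ = (-1.003, -1.016).
Then the next iterate is (x, y)₁ = (1.997, 1.984).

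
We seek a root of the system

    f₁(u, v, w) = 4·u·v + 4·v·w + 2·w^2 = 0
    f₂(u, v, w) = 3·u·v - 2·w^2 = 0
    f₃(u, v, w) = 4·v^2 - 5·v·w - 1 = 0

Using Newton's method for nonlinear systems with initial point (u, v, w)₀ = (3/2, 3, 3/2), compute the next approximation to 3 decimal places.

(0.717, 1.550, 0.738)

At (3/2, 3, 3/2): F = (40.500, 9.000, 12.500).
Jacobian J = [[4·v, 4·u + 4·w, 4·v + 4·w], [3·v, 3·u, -4·w], [0, 8·v - 5·w, -5·v]].
At the point, J = [[12.000, 12.000, 18.000], [9.000, 4.500, -6.000], [0.000, 16.500, -15.000]] (det J = 4671.000).
Solving J·Δ = −F gives Δ = (-0.783, -1.450, -0.762).
Then the next iterate is (u, v, w)₁ = (0.717, 1.550, 0.738).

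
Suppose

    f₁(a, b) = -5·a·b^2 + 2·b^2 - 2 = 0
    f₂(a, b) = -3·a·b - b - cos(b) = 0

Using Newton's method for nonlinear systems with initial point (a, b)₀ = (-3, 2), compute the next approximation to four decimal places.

(-0.7013, 1.7055)

At (-3, 2): F = (66.0000, 16.416147).
Jacobian J = [[-5·b^2, -10·a·b + 4·b], [-3·b, -3·a + sin(b) - 1]].
At the point, J = [[-20.0000, 68.0000], [-6.0000, 8.909297]] (det J = 229.814051).
Solving J·Δ = −F gives Δ = (2.2987, -0.2945).
Then the next iterate is (a, b)₁ = (-0.7013, 1.7055).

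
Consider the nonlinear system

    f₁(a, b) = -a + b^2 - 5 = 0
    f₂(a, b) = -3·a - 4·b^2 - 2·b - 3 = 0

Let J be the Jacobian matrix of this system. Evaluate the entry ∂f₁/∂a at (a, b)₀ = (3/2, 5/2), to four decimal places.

∂f₁/∂a = -1.
At (3/2, 5/2) this is -1.0000.

-1.0000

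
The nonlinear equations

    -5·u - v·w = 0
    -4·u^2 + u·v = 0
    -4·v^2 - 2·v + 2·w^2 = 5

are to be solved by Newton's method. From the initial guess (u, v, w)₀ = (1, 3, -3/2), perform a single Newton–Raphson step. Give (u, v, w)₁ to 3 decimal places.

(0.478, 1.389, -1.602)

At (1, 3, -3/2): F = (-0.500, -1.000, -42.500).
Jacobian J = [[-5, -w, -v], [-8·u + v, u, 0], [0, -8·v - 2, 4·w]].
At the point, J = [[-5.000, 1.500, -3.000], [-5.000, 1.000, 0.000], [0.000, -26.000, -6.000]] (det J = -405.000).
Solving J·Δ = −F gives Δ = (-0.522, -1.611, -0.102).
Then the next iterate is (u, v, w)₁ = (0.478, 1.389, -1.602).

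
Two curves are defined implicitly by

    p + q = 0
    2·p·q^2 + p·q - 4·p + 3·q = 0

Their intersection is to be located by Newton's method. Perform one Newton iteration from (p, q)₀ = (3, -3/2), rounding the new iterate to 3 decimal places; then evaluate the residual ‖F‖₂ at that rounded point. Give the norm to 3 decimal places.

1.393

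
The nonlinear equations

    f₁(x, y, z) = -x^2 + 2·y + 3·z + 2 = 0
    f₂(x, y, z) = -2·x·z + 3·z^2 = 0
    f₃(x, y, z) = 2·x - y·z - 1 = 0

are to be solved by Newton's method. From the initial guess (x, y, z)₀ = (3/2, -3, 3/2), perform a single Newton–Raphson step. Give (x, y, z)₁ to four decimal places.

At (3/2, -3, 3/2): F = (-1.7500, 2.2500, 6.5000).
Jacobian J = [[-2·x, 2, 3], [-2·z, 0, -2·x + 6·z], [2, -z, -y]].
At the point, J = [[-3.0000, 2.0000, 3.0000], [-3.0000, 0.0000, 6.0000], [2.0000, -1.5000, 3.0000]] (det J = 28.5000).
Solving J·Δ = −F gives Δ = (-1.3553, 0.4211, -1.0526).
Then the next iterate is (x, y, z)₁ = (0.1447, -2.5789, 0.4474).

(0.1447, -2.5789, 0.4474)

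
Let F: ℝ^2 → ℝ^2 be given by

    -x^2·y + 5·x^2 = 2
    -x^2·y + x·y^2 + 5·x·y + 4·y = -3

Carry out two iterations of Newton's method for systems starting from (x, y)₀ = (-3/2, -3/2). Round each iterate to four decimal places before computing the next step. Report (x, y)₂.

At (-3/2, -3/2): F = (12.6250, 8.2500).
Jacobian J = [[-2·x·y + 10·x, -x^2], [-2·x·y + y^2 + 5·y, -x^2 + 2·x·y + 5·x + 4]].
At the point, J = [[-19.5000, -2.2500], [-9.7500, -1.2500]] (det J = 2.4375).
Solving J·Δ = −F gives Δ = (-1.1410, 15.5000).
Then the next iterate is (x, y)₁ = (-2.6410, 14.0000).
Round to (-2.6410, 14.0000) and repeat: F = (-64.773929, -741.154334), J = [[47.5380, -6.974881], [339.9480, -90.127881]].
Δ = (0.3494, -6.9056), so (x, y)₂ = (-2.2916, 7.0944).

(-2.2916, 7.0944)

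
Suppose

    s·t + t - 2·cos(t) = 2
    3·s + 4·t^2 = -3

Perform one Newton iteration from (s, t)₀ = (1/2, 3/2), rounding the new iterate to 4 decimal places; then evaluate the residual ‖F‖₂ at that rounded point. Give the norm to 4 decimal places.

At (1/2, 3/2): F = (0.108526, 13.5000).
Jacobian J = [[t, s + 2·sin(t) + 1], [3, 8·t]].
At the point, J = [[1.5000, 3.494990], [3.0000, 12.0000]] (det J = 7.515030).
Solving J·Δ = −F gives Δ = (6.1051, -2.6513).
Then the next iterate is (s, t)₁ = (6.6051, -1.1513).
Re-evaluating at (6.6051, -1.1513): F = (-11.570353, 28.117267), so ‖F‖₂ = 30.4048.

30.4048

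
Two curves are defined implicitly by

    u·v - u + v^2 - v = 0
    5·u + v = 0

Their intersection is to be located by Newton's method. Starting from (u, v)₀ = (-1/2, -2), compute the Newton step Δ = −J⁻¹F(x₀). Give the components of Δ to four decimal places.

At (-1/2, -2): F = (7.5000, -4.5000).
Jacobian J = [[v - 1, u + 2·v - 1], [5, 1]].
At the point, J = [[-3.0000, -5.5000], [5.0000, 1.0000]] (det J = 24.5000).
Solving J·Δ = −F gives Δ = (0.7041, 0.9796).

(0.7041, 0.9796)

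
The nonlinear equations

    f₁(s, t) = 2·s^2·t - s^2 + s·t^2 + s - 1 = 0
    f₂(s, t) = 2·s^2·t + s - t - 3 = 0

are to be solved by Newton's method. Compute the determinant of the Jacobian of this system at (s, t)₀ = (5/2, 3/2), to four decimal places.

-167.6250

J = [[4·s·t - 2·s + t^2 + 1, 2·s^2 + 2·s·t], [4·s·t + 1, 2·s^2 - 1]].
At the point, J = [[13.2500, 20.0000], [16.0000, 11.5000]].
det J = -167.6250.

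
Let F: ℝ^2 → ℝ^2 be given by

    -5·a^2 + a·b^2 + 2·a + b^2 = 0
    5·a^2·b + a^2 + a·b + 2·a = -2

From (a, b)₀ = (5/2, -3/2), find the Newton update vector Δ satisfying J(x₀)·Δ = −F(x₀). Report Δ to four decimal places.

(-0.9771, 0.1810)

At (5/2, -3/2): F = (-18.3750, -37.3750).
Jacobian J = [[-10·a + b^2 + 2, 2·a·b + 2·b], [10·a·b + 2·a + b + 2, 5·a^2 + a]].
At the point, J = [[-20.7500, -10.5000], [-32.0000, 33.7500]] (det J = -1036.3125).
Solving J·Δ = −F gives Δ = (-0.9771, 0.1810).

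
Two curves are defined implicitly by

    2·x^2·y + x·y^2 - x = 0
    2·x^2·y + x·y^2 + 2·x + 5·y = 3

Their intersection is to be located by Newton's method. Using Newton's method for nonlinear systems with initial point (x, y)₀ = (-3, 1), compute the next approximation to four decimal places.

(-1.1875, 1.3125)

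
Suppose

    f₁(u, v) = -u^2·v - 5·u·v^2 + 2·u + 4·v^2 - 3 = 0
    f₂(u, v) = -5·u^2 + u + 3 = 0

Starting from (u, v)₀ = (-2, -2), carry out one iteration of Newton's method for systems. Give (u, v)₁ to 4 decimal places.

(-1.0952, -1.4421)

At (-2, -2): F = (57.0000, -19.0000).
Jacobian J = [[-2·u·v - 5·v^2 + 2, -u^2 - 10·u·v + 8·v], [-10·u + 1, 0]].
At the point, J = [[-26.0000, -60.0000], [21.0000, 0.0000]] (det J = 1260.0000).
Solving J·Δ = −F gives Δ = (0.9048, 0.5579).
Then the next iterate is (u, v)₁ = (-1.0952, -1.4421).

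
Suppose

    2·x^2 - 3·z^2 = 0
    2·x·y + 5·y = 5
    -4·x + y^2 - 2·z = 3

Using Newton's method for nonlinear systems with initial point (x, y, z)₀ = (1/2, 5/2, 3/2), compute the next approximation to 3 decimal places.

At (1/2, 5/2, 3/2): F = (-6.250, 10.000, -1.750).
Jacobian J = [[4·x, 0, -6·z], [2·y, 2·x + 5, 0], [-4, 2·y, -2]].
At the point, J = [[2.000, 0.000, -9.000], [5.000, 6.000, 0.000], [-4.000, 5.000, -2.000]] (det J = -465.000).
Solving J·Δ = −F gives Δ = (-1.010, -0.825, -0.919).
Then the next iterate is (x, y, z)₁ = (-0.510, 1.675, 0.581).

(-0.510, 1.675, 0.581)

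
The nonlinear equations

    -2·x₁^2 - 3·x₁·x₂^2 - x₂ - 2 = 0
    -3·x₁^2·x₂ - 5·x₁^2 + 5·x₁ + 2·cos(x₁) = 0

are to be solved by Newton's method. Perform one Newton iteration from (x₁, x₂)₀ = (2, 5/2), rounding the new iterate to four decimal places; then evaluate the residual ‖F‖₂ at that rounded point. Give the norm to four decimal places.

At (2, 5/2): F = (-50.0000, -40.832294).
Jacobian J = [[-4·x₁ - 3·x₂^2, -6·x₁·x₂ - 1], [-6·x₁·x₂ - 10·x₁ - 2·sin(x₁) + 5, -3·x₁^2]].
At the point, J = [[-26.7500, -31.0000], [-46.818595, -12.0000]] (det J = -1130.376440).
Solving J·Δ = −F gives Δ = (-0.5890, -1.1046).
Then the next iterate is (x₁, x₂)₁ = (1.4110, 1.3954).
Re-evaluating at (1.4110, 1.3954): F = (-15.619491, -10.915764), so ‖F‖₂ = 19.0558.

19.0558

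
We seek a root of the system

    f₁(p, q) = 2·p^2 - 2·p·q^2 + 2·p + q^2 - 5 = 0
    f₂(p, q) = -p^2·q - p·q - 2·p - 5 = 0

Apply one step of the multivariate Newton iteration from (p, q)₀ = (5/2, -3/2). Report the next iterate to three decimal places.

(2.045, -1.507)

At (5/2, -3/2): F = (3.500, 3.125).
Jacobian J = [[4·p - 2·q^2 + 2, -4·p·q + 2·q], [-2·p·q - q - 2, -p^2 - p]].
At the point, J = [[7.500, 12.000], [7.000, -8.750]] (det J = -149.625).
Solving J·Δ = −F gives Δ = (-0.455, -0.007).
Then the next iterate is (p, q)₁ = (2.045, -1.507).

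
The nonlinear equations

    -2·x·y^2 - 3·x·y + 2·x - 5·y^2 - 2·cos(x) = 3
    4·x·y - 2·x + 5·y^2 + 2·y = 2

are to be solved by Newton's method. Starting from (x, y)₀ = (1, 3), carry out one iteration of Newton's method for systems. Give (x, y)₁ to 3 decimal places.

(0.969, 1.370)

At (1, 3): F = (-74.08060, 59.000).
Jacobian J = [[-2·y^2 - 3·y + 2·sin(x) + 2, -4·x·y - 3·x - 10·y], [4·y - 2, 4·x + 10·y + 2]].
At the point, J = [[-23.31706, -45.000], [10.000, 36.000]] (det J = -389.41409).
Solving J·Δ = −F gives Δ = (-0.031, -1.630).
Then the next iterate is (x, y)₁ = (0.969, 1.370).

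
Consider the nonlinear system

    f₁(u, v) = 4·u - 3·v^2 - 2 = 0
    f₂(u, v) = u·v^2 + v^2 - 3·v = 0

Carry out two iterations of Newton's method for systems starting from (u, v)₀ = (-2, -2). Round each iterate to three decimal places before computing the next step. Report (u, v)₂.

(0.489, 0.049)

At (-2, -2): F = (-22.000, 2.000).
Jacobian J = [[4, -6·v], [v^2, 2·u·v + 2·v - 3]].
At the point, J = [[4.000, 12.000], [4.000, 1.000]] (det J = -44.000).
Solving J·Δ = −F gives Δ = (-1.045, 2.182).
Then the next iterate is (u, v)₁ = (-3.045, 0.182).
Round to (-3.045, 0.182) and repeat: F = (-14.27937, -0.61374), J = [[4.000, -1.092], [0.03312, -3.74438]].
Δ = (3.534, -0.133), so (u, v)₂ = (0.489, 0.049).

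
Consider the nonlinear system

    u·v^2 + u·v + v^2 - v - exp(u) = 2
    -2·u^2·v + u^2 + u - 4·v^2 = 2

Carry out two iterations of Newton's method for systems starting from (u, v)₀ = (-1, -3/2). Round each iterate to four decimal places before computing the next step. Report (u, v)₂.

(-1.5729, -0.6610)

At (-1, -3/2): F = (0.632121, -8.0000).
Jacobian J = [[v^2 + v - exp(u), 2·u·v + u + 2·v - 1], [-4·u·v + 2·u + 1, -2·u^2 - 8·v]].
At the point, J = [[0.382121, -2.0000], [-7.0000, 10.0000]] (det J = -10.178794).
Solving J·Δ = −F gives Δ = (-0.9509, 0.1344).
Then the next iterate is (u, v)₁ = (-1.9509, -1.3656).
Round to (-1.9509, -1.3656) and repeat: F = (0.114304, 2.790634), J = [[0.357117, -0.353802], [-13.558396, 3.312778]].
Δ = (0.3780, 0.7046), so (u, v)₂ = (-1.5729, -0.6610).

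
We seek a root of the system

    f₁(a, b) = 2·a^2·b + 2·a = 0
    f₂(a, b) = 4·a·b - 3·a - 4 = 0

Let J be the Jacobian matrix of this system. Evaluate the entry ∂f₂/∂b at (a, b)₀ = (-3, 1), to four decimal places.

-12.0000

∂f₂/∂b = 4·a.
At (-3, 1) this is -12.0000.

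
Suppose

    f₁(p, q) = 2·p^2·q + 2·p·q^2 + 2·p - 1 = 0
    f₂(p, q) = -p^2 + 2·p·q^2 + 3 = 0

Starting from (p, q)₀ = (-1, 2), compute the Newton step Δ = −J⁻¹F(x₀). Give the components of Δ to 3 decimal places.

(-0.455, -1.318)

At (-1, 2): F = (-7.000, -6.000).
Jacobian J = [[4·p·q + 2·q^2 + 2, 2·p^2 + 4·p·q], [-2·p + 2·q^2, 4·p·q]].
At the point, J = [[2.000, -6.000], [10.000, -8.000]] (det J = 44.000).
Solving J·Δ = −F gives Δ = (-0.455, -1.318).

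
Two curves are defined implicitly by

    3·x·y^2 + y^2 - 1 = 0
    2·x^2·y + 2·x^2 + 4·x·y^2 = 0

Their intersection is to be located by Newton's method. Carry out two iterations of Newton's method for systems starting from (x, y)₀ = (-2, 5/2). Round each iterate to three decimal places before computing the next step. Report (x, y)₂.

At (-2, 5/2): F = (-32.250, -22.000).
Jacobian J = [[3·y^2, 6·x·y + 2·y], [4·x·y + 4·x + 4·y^2, 2·x^2 + 8·x·y]].
At the point, J = [[18.750, -25.000], [-3.000, -32.000]] (det J = -675.000).
Solving J·Δ = −F gives Δ = (0.714, -0.754).
Then the next iterate is (x, y)₁ = (-1.286, 1.746).
Round to (-1.286, 1.746) and repeat: F = (-9.71266, -6.59892), J = [[9.14555, -9.98014], [-1.93136, -14.65526]].
Δ = (0.499, -0.516), so (x, y)₂ = (-0.787, 1.230).

(-0.787, 1.230)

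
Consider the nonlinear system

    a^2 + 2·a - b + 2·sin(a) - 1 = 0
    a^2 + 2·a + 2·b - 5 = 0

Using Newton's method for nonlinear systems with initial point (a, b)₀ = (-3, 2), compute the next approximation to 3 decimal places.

(-2.910, 1.180)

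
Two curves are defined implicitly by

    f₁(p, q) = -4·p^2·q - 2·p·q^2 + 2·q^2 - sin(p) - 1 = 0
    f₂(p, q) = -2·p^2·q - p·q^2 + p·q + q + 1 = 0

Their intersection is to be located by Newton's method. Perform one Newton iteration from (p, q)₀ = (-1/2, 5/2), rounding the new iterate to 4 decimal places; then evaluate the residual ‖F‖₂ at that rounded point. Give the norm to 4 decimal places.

1.2444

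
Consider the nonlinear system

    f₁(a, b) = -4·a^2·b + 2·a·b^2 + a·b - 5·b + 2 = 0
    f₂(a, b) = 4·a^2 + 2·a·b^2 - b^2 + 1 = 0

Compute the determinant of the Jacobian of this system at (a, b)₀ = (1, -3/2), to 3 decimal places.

J = [[-8·a·b + 2·b^2 + b, -4·a^2 + 4·a·b + a - 5], [8·a + 2·b^2, 4·a·b - 2·b]].
At the point, J = [[15.000, -14.000], [12.500, -3.000]].
det J = 130.000.

130.000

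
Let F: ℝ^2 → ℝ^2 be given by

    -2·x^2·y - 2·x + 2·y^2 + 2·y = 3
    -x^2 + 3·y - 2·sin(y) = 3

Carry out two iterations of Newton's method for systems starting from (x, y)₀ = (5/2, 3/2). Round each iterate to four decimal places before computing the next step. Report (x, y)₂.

(1.3696, 2.2209)

At (5/2, 3/2): F = (-19.2500, -6.744990).
Jacobian J = [[-4·x·y - 2, -2·x^2 + 4·y + 2], [-2·x, -2·cos(y) + 3]].
At the point, J = [[-17.0000, -4.5000], [-5.0000, 2.858526]] (det J = -71.094935).
Solving J·Δ = −F gives Δ = (-1.2009, 0.2590).
Then the next iterate is (x, y)₁ = (1.2991, 1.7590).
Round to (1.2991, 1.7590) and repeat: F = (-1.829229, -1.375345), J = [[-11.140468, 5.660678], [-2.5982, 3.374189]].
Δ = (0.0705, 0.4619), so (x, y)₂ = (1.3696, 2.2209).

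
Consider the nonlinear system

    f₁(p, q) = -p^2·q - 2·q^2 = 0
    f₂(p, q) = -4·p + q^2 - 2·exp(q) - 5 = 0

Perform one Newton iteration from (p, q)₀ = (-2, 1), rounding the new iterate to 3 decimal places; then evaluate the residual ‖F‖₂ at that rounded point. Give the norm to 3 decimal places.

1.472

At (-2, 1): F = (-6.000, -1.43656).
Jacobian J = [[-2·p·q, -p^2 - 4·q], [-4, 2·q - 2·exp(q)]].
At the point, J = [[4.000, -8.000], [-4.000, -3.43656]] (det J = -45.74625).
Solving J·Δ = −F gives Δ = (0.200, -0.650).
Then the next iterate is (p, q)₁ = (-1.800, 0.350).
Re-evaluating at (-1.800, 0.350): F = (-1.379, -0.51564), so ‖F‖₂ = 1.472.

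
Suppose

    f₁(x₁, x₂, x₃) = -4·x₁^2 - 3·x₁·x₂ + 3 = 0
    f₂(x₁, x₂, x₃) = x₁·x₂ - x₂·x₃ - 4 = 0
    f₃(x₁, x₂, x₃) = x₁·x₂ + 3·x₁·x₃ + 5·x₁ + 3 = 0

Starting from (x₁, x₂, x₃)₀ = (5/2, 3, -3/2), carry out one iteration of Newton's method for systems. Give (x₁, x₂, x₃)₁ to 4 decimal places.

(1.3638, 1.4598, -2.0231)

At (5/2, 3, -3/2): F = (-44.5000, 8.0000, 11.7500).
Jacobian J = [[-8·x₁ - 3·x₂, -3·x₁, 0], [x₂, x₁ - x₃, -x₂], [x₂ + 3·x₃ + 5, x₁, 3·x₁]].
At the point, J = [[-29.0000, -7.5000, 0.0000], [3.0000, 4.0000, -3.0000], [3.5000, 2.5000, 7.5000]] (det J = -840.0000).
Solving J·Δ = −F gives Δ = (-1.1362, -1.5402, -0.5231).
Then the next iterate is (x₁, x₂, x₃)₁ = (1.3638, 1.4598, -2.0231).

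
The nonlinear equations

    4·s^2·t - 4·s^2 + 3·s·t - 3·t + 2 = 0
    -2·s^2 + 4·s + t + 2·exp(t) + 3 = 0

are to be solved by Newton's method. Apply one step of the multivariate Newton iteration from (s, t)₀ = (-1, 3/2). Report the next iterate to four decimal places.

At (-1, 3/2): F = (-5.0000, 7.463378).
Jacobian J = [[8·s·t - 8·s + 3·t, 4·s^2 + 3·s - 3], [-4·s + 4, 2·exp(t) + 1]].
At the point, J = [[0.5000, -2.0000], [8.0000, 9.963378]] (det J = 20.981689).
Solving J·Δ = −F gives Δ = (1.6629, -2.0843).
Then the next iterate is (s, t)₁ = (0.6629, -0.5843).

(0.6629, -0.5843)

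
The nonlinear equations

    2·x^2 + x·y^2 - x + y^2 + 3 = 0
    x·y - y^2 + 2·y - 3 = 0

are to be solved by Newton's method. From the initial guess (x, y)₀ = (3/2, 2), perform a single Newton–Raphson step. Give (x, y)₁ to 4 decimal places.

(1.1735, 0.6939)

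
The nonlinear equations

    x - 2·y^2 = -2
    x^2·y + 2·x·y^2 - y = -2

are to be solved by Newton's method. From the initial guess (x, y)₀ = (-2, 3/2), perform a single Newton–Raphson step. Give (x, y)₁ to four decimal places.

(-0.5833, 0.9861)

At (-2, 3/2): F = (-4.5000, -2.5000).
Jacobian J = [[1, -4·y], [2·x·y + 2·y^2, x^2 + 4·x·y - 1]].
At the point, J = [[1.0000, -6.0000], [-1.5000, -9.0000]] (det J = -18.0000).
Solving J·Δ = −F gives Δ = (1.4167, -0.5139).
Then the next iterate is (x, y)₁ = (-0.5833, 0.9861).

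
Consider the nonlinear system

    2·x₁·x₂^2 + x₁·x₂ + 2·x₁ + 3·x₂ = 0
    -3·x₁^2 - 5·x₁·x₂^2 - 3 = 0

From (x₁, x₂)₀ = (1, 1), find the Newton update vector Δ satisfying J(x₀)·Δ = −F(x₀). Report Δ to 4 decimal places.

(-0.2105, -0.8684)

At (1, 1): F = (8.0000, -11.0000).
Jacobian J = [[2·x₂^2 + x₂ + 2, 4·x₁·x₂ + x₁ + 3], [-6·x₁ - 5·x₂^2, -10·x₁·x₂]].
At the point, J = [[5.0000, 8.0000], [-11.0000, -10.0000]] (det J = 38.0000).
Solving J·Δ = −F gives Δ = (-0.2105, -0.8684).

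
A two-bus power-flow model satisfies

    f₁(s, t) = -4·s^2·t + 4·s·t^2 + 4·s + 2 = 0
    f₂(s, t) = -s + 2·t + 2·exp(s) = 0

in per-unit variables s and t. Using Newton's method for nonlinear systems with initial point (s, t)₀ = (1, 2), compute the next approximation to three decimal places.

At (1, 2): F = (14.000, 8.43656).
Jacobian J = [[-8·s·t + 4·t^2 + 4, -4·s^2 + 8·s·t], [2·exp(s) - 1, 2]].
At the point, J = [[4.000, 12.000], [4.43656, 2.000]] (det J = -45.23876).
Solving J·Δ = −F gives Δ = (-1.619, -0.627).
Then the next iterate is (s, t)₁ = (-0.619, 1.373).

(-0.619, 1.373)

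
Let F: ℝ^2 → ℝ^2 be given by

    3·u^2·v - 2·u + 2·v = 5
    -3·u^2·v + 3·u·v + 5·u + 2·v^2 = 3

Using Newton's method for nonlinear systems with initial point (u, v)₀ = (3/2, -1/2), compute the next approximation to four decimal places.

At (3/2, -1/2): F = (-12.3750, 6.1250).
Jacobian J = [[6·u·v - 2, 3·u^2 + 2], [-6·u·v + 3·v + 5, -3·u^2 + 3·u + 4·v]].
At the point, J = [[-6.5000, 8.7500], [8.0000, -4.2500]] (det J = -42.3750).
Solving J·Δ = −F gives Δ = (-0.0236, 1.3968).
Then the next iterate is (u, v)₁ = (1.4764, 0.8968).

(1.4764, 0.8968)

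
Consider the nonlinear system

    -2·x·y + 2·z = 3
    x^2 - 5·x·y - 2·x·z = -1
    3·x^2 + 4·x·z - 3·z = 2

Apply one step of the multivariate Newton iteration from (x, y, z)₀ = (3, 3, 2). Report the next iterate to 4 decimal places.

At (3, 3, 2): F = (-17.0000, -47.0000, 43.0000).
Jacobian J = [[-2·y, -2·x, 2], [2·x - 5·y - 2·z, -5·x, -2·x], [6·x + 4·z, 0, 4·x - 3]].
At the point, J = [[-6.0000, -6.0000, 2.0000], [-13.0000, -15.0000, -6.0000], [26.0000, 0.0000, 9.0000]] (det J = 1824.0000).
Solving J·Δ = −F gives Δ = (-1.4227, -1.6332, -0.6678).
Then the next iterate is (x, y, z)₁ = (1.5773, 1.3668, 1.3322).

(1.5773, 1.3668, 1.3322)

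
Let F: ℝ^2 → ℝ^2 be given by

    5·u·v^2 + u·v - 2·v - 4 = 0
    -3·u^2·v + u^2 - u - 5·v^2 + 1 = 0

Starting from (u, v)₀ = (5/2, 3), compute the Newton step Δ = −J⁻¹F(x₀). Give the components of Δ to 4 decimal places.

(-2.5457, 0.1615)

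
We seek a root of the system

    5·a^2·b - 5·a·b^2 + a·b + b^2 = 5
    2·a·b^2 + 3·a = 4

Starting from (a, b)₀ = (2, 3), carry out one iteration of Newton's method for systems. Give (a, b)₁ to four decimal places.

(1.3333, 2.0000)

At (2, 3): F = (-20.0000, 38.0000).
Jacobian J = [[10·a·b - 5·b^2 + b, 5·a^2 - 10·a·b + a + 2·b], [2·b^2 + 3, 4·a·b]].
At the point, J = [[18.0000, -32.0000], [21.0000, 24.0000]] (det J = 1104.0000).
Solving J·Δ = −F gives Δ = (-0.6667, -1.0000).
Then the next iterate is (a, b)₁ = (1.3333, 2.0000).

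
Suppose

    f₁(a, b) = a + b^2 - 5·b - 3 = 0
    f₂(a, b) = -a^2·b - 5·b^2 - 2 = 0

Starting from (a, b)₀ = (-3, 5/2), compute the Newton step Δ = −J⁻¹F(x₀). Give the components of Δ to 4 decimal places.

(12.2500, 3.7647)

At (-3, 5/2): F = (-12.2500, -55.7500).
Jacobian J = [[1, 2·b - 5], [-2·a·b, -a^2 - 10·b]].
At the point, J = [[1.0000, 0.0000], [15.0000, -34.0000]] (det J = -34.0000).
Solving J·Δ = −F gives Δ = (12.2500, 3.7647).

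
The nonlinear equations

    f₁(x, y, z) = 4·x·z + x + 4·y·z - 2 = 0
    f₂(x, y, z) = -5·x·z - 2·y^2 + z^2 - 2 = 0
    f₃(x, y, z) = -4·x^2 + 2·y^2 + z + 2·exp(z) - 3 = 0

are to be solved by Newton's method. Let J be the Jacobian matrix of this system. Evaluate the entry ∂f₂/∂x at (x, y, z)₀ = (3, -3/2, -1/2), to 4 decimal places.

2.5000

∂f₂/∂x = -5·z.
At (3, -3/2, -1/2) this is 2.5000.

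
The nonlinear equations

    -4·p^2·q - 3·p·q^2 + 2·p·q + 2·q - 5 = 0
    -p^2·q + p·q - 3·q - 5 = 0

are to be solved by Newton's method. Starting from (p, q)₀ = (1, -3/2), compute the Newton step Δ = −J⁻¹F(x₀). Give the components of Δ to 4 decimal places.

At (1, -3/2): F = (-11.7500, -0.5000).
Jacobian J = [[-8·p·q - 3·q^2 + 2·q, -4·p^2 - 6·p·q + 2·p + 2], [-2·p·q + q, -p^2 + p - 3]].
At the point, J = [[2.2500, 9.0000], [1.5000, -3.0000]] (det J = -20.2500).
Solving J·Δ = −F gives Δ = (1.9630, 0.8148).

(1.9630, 0.8148)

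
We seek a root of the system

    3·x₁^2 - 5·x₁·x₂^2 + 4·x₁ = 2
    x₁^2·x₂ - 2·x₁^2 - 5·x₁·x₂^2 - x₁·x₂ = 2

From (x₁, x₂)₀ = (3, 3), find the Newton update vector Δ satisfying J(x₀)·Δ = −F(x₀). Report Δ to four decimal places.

(-2.2175, -0.5222)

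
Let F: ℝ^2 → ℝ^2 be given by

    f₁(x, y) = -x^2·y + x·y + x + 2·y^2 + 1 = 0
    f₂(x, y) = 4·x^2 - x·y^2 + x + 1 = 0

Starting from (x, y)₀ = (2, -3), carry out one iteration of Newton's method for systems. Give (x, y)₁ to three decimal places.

(0.543, -2.112)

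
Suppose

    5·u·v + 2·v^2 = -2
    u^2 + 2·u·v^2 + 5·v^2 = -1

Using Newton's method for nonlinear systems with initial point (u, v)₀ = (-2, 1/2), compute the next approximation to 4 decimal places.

At (-2, 1/2): F = (-2.5000, 5.2500).
Jacobian J = [[5·v, 5·u + 4·v], [2·u + 2·v^2, 4·u·v + 10·v]].
At the point, J = [[2.5000, -8.0000], [-3.5000, 1.0000]] (det J = -25.5000).
Solving J·Δ = −F gives Δ = (1.5490, 0.1716).
Then the next iterate is (u, v)₁ = (-0.4510, 0.6716).

(-0.4510, 0.6716)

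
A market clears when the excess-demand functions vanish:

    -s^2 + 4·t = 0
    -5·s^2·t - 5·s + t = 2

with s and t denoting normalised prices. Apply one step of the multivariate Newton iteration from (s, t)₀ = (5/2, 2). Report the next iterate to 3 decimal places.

At (5/2, 2): F = (1.750, -75.000).
Jacobian J = [[-2·s, 4], [-10·s·t - 5, -5·s^2 + 1]].
At the point, J = [[-5.000, 4.000], [-55.000, -30.250]] (det J = 371.250).
Solving J·Δ = −F gives Δ = (-0.665, -1.269).
Then the next iterate is (s, t)₁ = (1.835, 0.731).

(1.835, 0.731)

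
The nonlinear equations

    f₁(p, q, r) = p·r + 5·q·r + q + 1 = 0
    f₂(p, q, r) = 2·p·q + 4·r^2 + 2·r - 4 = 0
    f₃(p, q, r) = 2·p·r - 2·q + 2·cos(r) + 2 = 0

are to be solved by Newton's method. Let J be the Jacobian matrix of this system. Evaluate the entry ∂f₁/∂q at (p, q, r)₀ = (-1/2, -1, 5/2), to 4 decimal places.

∂f₁/∂q = 5·r + 1.
At (-1/2, -1, 5/2) this is 13.5000.

13.5000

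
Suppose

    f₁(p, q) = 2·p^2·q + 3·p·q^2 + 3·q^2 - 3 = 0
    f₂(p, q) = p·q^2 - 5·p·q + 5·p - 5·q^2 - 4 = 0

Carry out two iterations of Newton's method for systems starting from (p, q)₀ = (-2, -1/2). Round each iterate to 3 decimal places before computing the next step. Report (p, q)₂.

At (-2, -1/2): F = (-7.750, -20.750).
Jacobian J = [[4·p·q + 3·q^2, 2·p^2 + 6·p·q + 6·q], [q^2 - 5·q + 5, 2·p·q - 5·p - 10·q]].
At the point, J = [[4.750, 11.000], [7.750, 17.000]] (det J = -4.500).
Solving J·Δ = −F gives Δ = (21.444, -8.556).
Then the next iterate is (p, q)₁ = (19.444, -9.056).
Round to (19.444, -9.056) and repeat: F = (-1820.68120, 2158.21317), J = [[-458.30605, -354.70691], [132.29114, -358.82973]].
Δ = (-6.712, 3.540), so (p, q)₂ = (12.732, -5.516).

(12.732, -5.516)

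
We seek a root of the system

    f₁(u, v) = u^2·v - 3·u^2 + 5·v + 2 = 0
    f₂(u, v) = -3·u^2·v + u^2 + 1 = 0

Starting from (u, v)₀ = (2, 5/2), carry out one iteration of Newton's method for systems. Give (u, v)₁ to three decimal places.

(1.709, 1.047)

At (2, 5/2): F = (12.500, -25.000).
Jacobian J = [[2·u·v - 6·u, u^2 + 5], [-6·u·v + 2·u, -3·u^2]].
At the point, J = [[-2.000, 9.000], [-26.000, -12.000]] (det J = 258.000).
Solving J·Δ = −F gives Δ = (-0.291, -1.453).
Then the next iterate is (u, v)₁ = (1.709, 1.047).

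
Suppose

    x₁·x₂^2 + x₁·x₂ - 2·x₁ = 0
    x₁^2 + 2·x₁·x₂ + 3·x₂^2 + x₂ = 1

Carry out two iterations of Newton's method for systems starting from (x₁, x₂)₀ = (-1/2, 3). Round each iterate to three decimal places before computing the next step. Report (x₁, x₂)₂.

At (-1/2, 3): F = (-5.000, 26.250).
Jacobian J = [[x₂^2 + x₂ - 2, 2·x₁·x₂ + x₁], [2·x₁ + 2·x₂, 2·x₁ + 6·x₂ + 1]].
At the point, J = [[10.000, -3.500], [5.000, 18.000]] (det J = 197.500).
Solving J·Δ = −F gives Δ = (-0.009, -1.456).
Then the next iterate is (x₁, x₂)₁ = (-0.509, 1.544).
Round to (-0.509, 1.544) and repeat: F = (-0.98132, 6.38310), J = [[1.92794, -2.08079], [2.070, 9.246]].
Δ = (-0.190, -0.648), so (x₁, x₂)₂ = (-0.699, 0.896).

(-0.699, 0.896)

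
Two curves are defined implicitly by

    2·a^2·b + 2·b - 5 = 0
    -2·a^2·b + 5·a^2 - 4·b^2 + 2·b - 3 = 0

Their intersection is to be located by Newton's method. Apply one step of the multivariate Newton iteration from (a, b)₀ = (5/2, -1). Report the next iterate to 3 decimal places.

(1.557, -0.306)

At (5/2, -1): F = (-19.500, 34.750).
Jacobian J = [[4·a·b, 2·a^2 + 2], [-4·a·b + 10·a, -2·a^2 - 8·b + 2]].
At the point, J = [[-10.000, 14.500], [35.000, -2.500]] (det J = -482.500).
Solving J·Δ = −F gives Δ = (-0.943, 0.694).
Then the next iterate is (a, b)₁ = (1.557, -0.306).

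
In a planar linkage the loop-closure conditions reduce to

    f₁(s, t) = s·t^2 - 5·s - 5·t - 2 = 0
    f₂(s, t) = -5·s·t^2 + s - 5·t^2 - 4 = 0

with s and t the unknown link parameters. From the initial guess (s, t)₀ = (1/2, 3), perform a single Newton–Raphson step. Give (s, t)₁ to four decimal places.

At (1/2, 3): F = (-15.0000, -71.0000).
Jacobian J = [[t^2 - 5, 2·s·t - 5], [-5·t^2 + 1, -10·s·t - 10·t]].
At the point, J = [[4.0000, -2.0000], [-44.0000, -45.0000]] (det J = -268.0000).
Solving J·Δ = −F gives Δ = (1.9888, -3.5224).
Then the next iterate is (s, t)₁ = (2.4888, -0.5224).

(2.4888, -0.5224)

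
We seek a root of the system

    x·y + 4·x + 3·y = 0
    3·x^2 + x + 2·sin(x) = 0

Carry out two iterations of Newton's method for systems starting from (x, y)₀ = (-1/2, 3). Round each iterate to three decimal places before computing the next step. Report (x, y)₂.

(-1.908, 14.213)

At (-1/2, 3): F = (5.500, -0.70885).
Jacobian J = [[y + 4, x + 3], [6·x + 2·cos(x) + 1, 0]].
At the point, J = [[7.000, 2.500], [-0.24483, 0.000]] (det J = 0.61209).
Solving J·Δ = −F gives Δ = (-2.895, 5.907).
Then the next iterate is (x, y)₁ = (-3.395, 8.907).
Round to (-3.395, 8.907) and repeat: F = (-17.09827, 31.68448), J = [[12.907, -0.395], [-21.30613, 0.000]].
Δ = (1.487, 5.306), so (x, y)₂ = (-1.908, 14.213).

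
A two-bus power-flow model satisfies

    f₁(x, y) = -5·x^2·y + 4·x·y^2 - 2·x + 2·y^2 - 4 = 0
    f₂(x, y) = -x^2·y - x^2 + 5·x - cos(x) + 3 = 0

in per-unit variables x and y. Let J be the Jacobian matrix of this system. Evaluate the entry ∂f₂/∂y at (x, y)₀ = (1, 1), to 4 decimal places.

-1.0000

∂f₂/∂y = -x^2.
At (1, 1) this is -1.0000.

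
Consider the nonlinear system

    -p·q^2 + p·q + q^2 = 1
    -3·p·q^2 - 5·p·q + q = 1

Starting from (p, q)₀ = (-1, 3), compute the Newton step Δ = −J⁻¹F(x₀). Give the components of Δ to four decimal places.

(0.4654, -1.0189)

At (-1, 3): F = (14.0000, 44.0000).
Jacobian J = [[-q^2 + q, -2·p·q + p + 2·q], [-3·q^2 - 5·q, -6·p·q - 5·p + 1]].
At the point, J = [[-6.0000, 11.0000], [-42.0000, 24.0000]] (det J = 318.0000).
Solving J·Δ = −F gives Δ = (0.4654, -1.0189).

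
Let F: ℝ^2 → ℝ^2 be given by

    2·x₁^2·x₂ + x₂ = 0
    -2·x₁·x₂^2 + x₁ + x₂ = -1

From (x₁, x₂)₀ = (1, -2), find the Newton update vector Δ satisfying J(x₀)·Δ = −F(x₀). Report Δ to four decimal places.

(-0.5882, 0.4314)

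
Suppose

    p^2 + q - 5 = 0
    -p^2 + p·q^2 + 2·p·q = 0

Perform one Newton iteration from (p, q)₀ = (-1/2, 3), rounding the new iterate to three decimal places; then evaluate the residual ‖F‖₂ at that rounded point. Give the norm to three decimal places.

34.280

At (-1/2, 3): F = (-1.750, -7.750).
Jacobian J = [[2·p, 1], [-2·p + q^2 + 2·q, 2·p·q + 2·p]].
At the point, J = [[-1.000, 1.000], [16.000, -4.000]] (det J = -12.000).
Solving J·Δ = −F gives Δ = (1.229, 2.979).
Then the next iterate is (p, q)₁ = (0.729, 5.979).
Re-evaluating at (0.729, 5.979): F = (1.51044, 34.24655), so ‖F‖₂ = 34.280.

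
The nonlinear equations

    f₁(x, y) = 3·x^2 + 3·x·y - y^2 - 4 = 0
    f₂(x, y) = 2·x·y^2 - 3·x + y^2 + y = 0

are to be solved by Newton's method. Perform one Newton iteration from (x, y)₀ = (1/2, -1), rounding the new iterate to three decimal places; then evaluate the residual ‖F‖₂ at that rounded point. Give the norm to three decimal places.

60.126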